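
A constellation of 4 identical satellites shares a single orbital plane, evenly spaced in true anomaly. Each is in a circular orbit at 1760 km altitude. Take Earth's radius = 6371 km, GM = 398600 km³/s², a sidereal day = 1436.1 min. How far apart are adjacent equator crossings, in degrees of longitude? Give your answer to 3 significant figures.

Semi-major axis a = 6371 + 1760 = 8131 km. Period T = 2π√(a³/μ) = 2π√(8131³/398600) = 7296.7 s = 121.61 min.
Single-satellite node shift = (7296.7/86166) × 360° = 30.49°.
With 4 satellites evenly phased, successive equator crossings are 30.49/4 = 7.621° apart.

7.62°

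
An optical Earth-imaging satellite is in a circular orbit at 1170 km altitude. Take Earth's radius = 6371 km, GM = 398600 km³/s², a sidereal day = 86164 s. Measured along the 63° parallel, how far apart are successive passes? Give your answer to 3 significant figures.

Semi-major axis a = 6371 + 1170 = 7541 km. Period T = 2π√(a³/μ) = 2π√(7541³/398600) = 6517.1 s = 108.62 min.
Node shift per orbit = (6517.1/86164) × 360° = 27.23°.
Equatorial spacing = 27.23 × 111.2 km/° = 3028 km.
At 63° latitude, spacing = 3028 × cos(63°) = 1375 km.

1370 km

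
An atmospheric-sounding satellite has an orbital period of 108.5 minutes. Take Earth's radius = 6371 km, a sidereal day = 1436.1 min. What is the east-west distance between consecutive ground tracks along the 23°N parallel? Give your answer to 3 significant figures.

2780 km

T = 108.5 min = 6510.0 s.
Node shift per orbit = (6510.0/86166) × 360° = 27.20°.
Equatorial spacing = 27.20 × 111.2 km/° = 3024 km.
At 23° latitude, spacing = 3024 × cos(23°) = 2784 km.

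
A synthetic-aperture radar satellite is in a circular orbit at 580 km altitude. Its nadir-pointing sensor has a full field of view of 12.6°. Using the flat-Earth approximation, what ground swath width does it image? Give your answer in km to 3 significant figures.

128 km

Half-angle = 12.6°/2 = 6.3°.
Swath width ≈ 2h·tan(θ/2) = 2 × 580 × tan(6.3°) = 128.1 km.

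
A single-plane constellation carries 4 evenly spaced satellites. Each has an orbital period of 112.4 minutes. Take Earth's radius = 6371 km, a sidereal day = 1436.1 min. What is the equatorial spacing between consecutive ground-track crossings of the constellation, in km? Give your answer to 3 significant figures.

T = 112.4 min = 6744.0 s.
Single-satellite node shift = (6744.0/86166) × 360° = 28.18°.
With 4 satellites evenly phased, successive equator crossings are 28.18/4 = 7.044° apart.
That is 7.044 × 111.2 = 783 km at the equator.

783 km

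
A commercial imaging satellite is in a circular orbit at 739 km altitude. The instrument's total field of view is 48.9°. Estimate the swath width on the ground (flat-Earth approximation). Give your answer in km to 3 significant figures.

Half-angle = 48.9°/2 = 24.45°.
Swath width ≈ 2h·tan(θ/2) = 2 × 739 × tan(24.45°) = 672.0 km.

672 km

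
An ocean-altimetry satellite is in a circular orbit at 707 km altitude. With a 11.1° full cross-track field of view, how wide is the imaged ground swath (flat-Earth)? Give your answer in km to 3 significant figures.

137 km

Half-angle = 11.1°/2 = 5.55°.
Swath width ≈ 2h·tan(θ/2) = 2 × 707 × tan(5.55°) = 137.4 km.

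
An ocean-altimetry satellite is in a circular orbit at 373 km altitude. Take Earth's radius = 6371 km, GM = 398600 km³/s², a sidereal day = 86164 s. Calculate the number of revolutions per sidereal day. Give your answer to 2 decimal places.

15.63

Semi-major axis a = 6371 + 373 = 6744 km. Period T = 2π√(a³/μ) = 2π√(6744³/398600) = 5511.7 s = 91.86 min.
Orbits per sidereal day = 86164 / 5511.7 = 15.633.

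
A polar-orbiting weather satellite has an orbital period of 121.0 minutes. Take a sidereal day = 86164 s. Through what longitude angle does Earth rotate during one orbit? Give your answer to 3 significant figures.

T = 121.0 min = 7260.0 s.
During one orbit Earth rotates (7260.0 / 86164) × 360° = 30.33°.

30.3°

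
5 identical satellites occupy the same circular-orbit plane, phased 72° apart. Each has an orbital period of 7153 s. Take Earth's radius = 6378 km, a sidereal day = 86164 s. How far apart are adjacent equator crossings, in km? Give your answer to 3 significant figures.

665 km

Single-satellite node shift = (7153.0/86164) × 360° = 29.89°.
With 5 satellites evenly phased, successive equator crossings are 29.89/5 = 5.977° apart.
That is 5.977 × 111.3 = 665 km at the equator.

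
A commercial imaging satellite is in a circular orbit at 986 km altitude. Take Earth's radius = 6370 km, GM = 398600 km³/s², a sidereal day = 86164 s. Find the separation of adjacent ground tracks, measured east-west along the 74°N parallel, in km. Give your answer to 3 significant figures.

Semi-major axis a = 6370 + 986 = 7356 km. Period T = 2π√(a³/μ) = 2π√(7356³/398600) = 6278.8 s = 104.65 min.
Node shift per orbit = (6278.8/86164) × 360° = 26.23°.
Equatorial spacing = 26.23 × 111.2 km/° = 2917 km.
At 74° latitude, spacing = 2917 × cos(74°) = 804 km.

804 km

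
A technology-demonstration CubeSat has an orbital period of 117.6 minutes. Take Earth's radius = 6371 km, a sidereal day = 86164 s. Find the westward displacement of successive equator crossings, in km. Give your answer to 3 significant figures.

3280 km

T = 117.6 min = 7056.0 s.
During one orbit Earth rotates (7056.0 / 86164) × 360° = 29.48°.
At the equator that is 29.48° × (2π·6371/360) km/° = 29.48 × 111.2 = 3278 km.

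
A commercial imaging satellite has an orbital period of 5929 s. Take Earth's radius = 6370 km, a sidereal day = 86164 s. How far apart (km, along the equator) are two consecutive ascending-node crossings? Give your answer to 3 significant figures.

2750 km

During one orbit Earth rotates (5929.0 / 86164) × 360° = 24.77°.
At the equator that is 24.77° × (2π·6370/360) km/° = 24.77 × 111.2 = 2754 km.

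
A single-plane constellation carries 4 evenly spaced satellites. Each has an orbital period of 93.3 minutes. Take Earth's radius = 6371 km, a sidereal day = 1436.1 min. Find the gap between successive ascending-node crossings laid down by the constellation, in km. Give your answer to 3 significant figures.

650 km

T = 93.3 min = 5598.0 s.
Single-satellite node shift = (5598.0/86166) × 360° = 23.39°.
With 4 satellites evenly phased, successive equator crossings are 23.39/4 = 5.847° apart.
That is 5.847 × 111.2 = 650 km at the equator.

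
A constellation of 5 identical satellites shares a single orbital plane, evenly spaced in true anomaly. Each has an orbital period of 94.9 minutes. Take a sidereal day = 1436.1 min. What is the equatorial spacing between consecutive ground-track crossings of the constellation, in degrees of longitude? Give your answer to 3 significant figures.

4.76°

T = 94.9 min = 5694.0 s.
Single-satellite node shift = (5694.0/86166) × 360° = 23.79°.
With 5 satellites evenly phased, successive equator crossings are 23.79/5 = 4.758° apart.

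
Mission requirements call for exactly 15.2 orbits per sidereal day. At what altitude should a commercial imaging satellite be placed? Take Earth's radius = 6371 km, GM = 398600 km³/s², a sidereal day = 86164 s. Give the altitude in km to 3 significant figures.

500 km

Required period T = 86164 / 15.2 = 5668.7 s.
From T = 2π√(a³/μ): a = (μ T²/4π²)^(1/3) = (398600 × 5668.7² / 4π²)^(1/3) = 6871 km.
Altitude h = a − R = 6871 − 6371 = 500 km.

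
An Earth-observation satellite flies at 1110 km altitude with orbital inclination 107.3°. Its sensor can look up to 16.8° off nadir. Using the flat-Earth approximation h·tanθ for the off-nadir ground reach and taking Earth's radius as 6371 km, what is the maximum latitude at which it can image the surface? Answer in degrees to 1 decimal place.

Retrograde orbit: the ground track reaches ±(180° − i) = ±(180 − 107.3) = ±72.7°.
Sensor half-swath on the ground ≈ 1110·tan(16.8°) = 335 km = 3.01° of latitude.
Maximum observable latitude ≈ 72.7 + 3.01 = 75.7°.

75.7°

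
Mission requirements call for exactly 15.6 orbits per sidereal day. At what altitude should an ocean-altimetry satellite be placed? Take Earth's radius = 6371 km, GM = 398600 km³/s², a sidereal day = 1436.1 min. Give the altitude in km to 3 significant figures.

Required period T = 86166 / 15.6 = 5523.5 s.
From T = 2π√(a³/μ): a = (μ T²/4π²)^(1/3) = (398600 × 5523.5² / 4π²)^(1/3) = 6754 km.
Altitude h = a − R = 6754 − 6371 = 383 km.

383 km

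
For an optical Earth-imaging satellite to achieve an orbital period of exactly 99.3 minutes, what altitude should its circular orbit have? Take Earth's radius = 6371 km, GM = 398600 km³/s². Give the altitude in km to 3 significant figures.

T = 99.3 min = 5958.0 s.
From T = 2π√(a³/μ): a = (μ T²/4π²)^(1/3) = (398600 × 5958.0² / 4π²)^(1/3) = 7103 km.
Altitude h = a − R = 7103 − 6371 = 732 km.

732 km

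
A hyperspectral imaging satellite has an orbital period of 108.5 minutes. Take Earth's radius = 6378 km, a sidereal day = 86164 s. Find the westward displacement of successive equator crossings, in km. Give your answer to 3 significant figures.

3030 km

T = 108.5 min = 6510.0 s.
During one orbit Earth rotates (6510.0 / 86164) × 360° = 27.20°.
At the equator that is 27.20° × (2π·6378/360) km/° = 27.20 × 111.3 = 3028 km.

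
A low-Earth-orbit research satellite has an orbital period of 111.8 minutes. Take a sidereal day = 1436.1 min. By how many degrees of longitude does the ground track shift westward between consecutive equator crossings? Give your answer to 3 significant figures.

T = 111.8 min = 6708.0 s.
During one orbit Earth rotates (6708.0 / 86166) × 360° = 28.03°.

28.0°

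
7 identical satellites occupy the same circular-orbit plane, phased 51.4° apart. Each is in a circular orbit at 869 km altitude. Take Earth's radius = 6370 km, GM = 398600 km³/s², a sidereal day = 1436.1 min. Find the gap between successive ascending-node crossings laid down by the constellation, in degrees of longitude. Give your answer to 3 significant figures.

Semi-major axis a = 6370 + 869 = 7239 km. Period T = 2π√(a³/μ) = 2π√(7239³/398600) = 6129.6 s = 102.16 min.
Single-satellite node shift = (6129.6/86166) × 360° = 25.61°.
With 7 satellites evenly phased, successive equator crossings are 25.61/7 = 3.658° apart.

3.66°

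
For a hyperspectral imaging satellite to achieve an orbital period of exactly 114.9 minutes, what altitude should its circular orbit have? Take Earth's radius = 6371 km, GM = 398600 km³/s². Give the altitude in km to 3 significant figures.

T = 114.9 min = 6894.0 s.
From T = 2π√(a³/μ): a = (μ T²/4π²)^(1/3) = (398600 × 6894.0² / 4π²)^(1/3) = 7829 km.
Altitude h = a − R = 7829 − 6371 = 1458 km.

1460 km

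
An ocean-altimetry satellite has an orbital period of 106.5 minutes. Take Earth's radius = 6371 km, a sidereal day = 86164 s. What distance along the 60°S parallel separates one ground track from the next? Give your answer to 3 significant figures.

T = 106.5 min = 6390.0 s.
Node shift per orbit = (6390.0/86164) × 360° = 26.70°.
Equatorial spacing = 26.70 × 111.2 km/° = 2969 km.
At 60° latitude, spacing = 2969 × cos(60°) = 1484 km.

1480 km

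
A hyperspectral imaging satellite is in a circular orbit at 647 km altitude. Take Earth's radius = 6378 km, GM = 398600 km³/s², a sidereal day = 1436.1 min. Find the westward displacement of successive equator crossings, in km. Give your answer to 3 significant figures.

Semi-major axis a = 6378 + 647 = 7025 km. Period T = 2π√(a³/μ) = 2π√(7025³/398600) = 5859.8 s = 97.66 min.
During one orbit Earth rotates (5859.8 / 86166) × 360° = 24.48°.
At the equator that is 24.48° × (2π·6378/360) km/° = 24.48 × 111.3 = 2725 km.

2730 km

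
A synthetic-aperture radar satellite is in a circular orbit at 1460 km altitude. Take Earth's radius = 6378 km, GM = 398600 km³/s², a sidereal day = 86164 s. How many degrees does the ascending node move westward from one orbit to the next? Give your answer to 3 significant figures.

28.9°

Semi-major axis a = 6378 + 1460 = 7838 km. Period T = 2π√(a³/μ) = 2π√(7838³/398600) = 6905.9 s = 115.10 min.
During one orbit Earth rotates (6905.9 / 86164) × 360° = 28.85°.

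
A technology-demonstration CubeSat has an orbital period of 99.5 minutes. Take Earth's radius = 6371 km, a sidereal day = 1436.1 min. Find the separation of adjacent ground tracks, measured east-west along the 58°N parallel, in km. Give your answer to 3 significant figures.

T = 99.5 min = 5970.0 s.
Node shift per orbit = (5970.0/86166) × 360° = 24.94°.
Equatorial spacing = 24.94 × 111.2 km/° = 2773 km.
At 58° latitude, spacing = 2773 × cos(58°) = 1470 km.

1470 km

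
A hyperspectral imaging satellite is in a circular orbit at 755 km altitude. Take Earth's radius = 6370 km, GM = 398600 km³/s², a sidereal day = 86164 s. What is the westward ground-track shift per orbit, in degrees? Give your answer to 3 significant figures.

Semi-major axis a = 6370 + 755 = 7125 km. Period T = 2π√(a³/μ) = 2π√(7125³/398600) = 5985.3 s = 99.76 min.
During one orbit Earth rotates (5985.3 / 86164) × 360° = 25.01°.

25.0°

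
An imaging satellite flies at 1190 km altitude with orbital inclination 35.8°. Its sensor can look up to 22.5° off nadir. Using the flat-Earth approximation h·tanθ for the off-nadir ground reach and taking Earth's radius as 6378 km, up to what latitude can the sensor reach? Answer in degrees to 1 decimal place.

40.2°

For a prograde orbit the ground track reaches latitude ±i = ±35.8°.
Sensor half-swath on the ground ≈ 1190·tan(22.5°) = 493 km = 4.43° of latitude.
Maximum observable latitude ≈ 35.8 + 4.43 = 40.2°.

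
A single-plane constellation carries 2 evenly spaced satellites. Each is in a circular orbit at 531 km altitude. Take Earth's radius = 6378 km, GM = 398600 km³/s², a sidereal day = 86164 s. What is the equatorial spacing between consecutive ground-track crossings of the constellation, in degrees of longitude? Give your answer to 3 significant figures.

Semi-major axis a = 6378 + 531 = 6909 km. Period T = 2π√(a³/μ) = 2π√(6909³/398600) = 5715.2 s = 95.25 min.
Single-satellite node shift = (5715.2/86164) × 360° = 23.88°.
With 2 satellites evenly phased, successive equator crossings are 23.88/2 = 11.939° apart.

11.9°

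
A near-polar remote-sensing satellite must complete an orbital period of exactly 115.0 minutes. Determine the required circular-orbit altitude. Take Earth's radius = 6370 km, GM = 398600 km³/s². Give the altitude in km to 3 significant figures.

1460 km

T = 115.0 min = 6900.0 s.
From T = 2π√(a³/μ): a = (μ T²/4π²)^(1/3) = (398600 × 6900.0² / 4π²)^(1/3) = 7834 km.
Altitude h = a − R = 7834 − 6370 = 1464 km.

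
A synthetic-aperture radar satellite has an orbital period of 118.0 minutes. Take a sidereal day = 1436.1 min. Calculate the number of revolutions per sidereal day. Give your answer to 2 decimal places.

T = 118.0 min = 7080.0 s.
Orbits per sidereal day = 86166 / 7080.0 = 12.170.

12.17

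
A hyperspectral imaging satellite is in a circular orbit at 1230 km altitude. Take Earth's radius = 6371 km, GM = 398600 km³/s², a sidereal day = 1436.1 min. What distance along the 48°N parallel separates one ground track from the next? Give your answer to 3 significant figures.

2050 km

Semi-major axis a = 6371 + 1230 = 7601 km. Period T = 2π√(a³/μ) = 2π√(7601³/398600) = 6595.0 s = 109.92 min.
Node shift per orbit = (6595.0/86166) × 360° = 27.55°.
Equatorial spacing = 27.55 × 111.2 km/° = 3064 km.
At 48° latitude, spacing = 3064 × cos(48°) = 2050 km.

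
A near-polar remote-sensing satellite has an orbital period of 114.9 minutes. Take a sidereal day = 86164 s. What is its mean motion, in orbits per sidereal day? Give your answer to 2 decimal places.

12.50

T = 114.9 min = 6894.0 s.
Orbits per sidereal day = 86164 / 6894.0 = 12.498.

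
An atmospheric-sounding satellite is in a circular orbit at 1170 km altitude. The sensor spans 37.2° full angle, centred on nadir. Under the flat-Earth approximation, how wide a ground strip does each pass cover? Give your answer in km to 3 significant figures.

787 km

Half-angle = 37.2°/2 = 18.6°.
Swath width ≈ 2h·tan(θ/2) = 2 × 1170 × tan(18.6°) = 787.5 km.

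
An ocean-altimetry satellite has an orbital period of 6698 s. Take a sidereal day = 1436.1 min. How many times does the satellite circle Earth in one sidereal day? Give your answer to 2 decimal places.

Orbits per sidereal day = 86166 / 6698.0 = 12.864.

12.86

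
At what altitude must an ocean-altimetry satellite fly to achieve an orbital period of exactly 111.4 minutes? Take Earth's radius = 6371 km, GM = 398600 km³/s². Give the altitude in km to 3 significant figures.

1300 km

T = 111.4 min = 6684.0 s.
From T = 2π√(a³/μ): a = (μ T²/4π²)^(1/3) = (398600 × 6684.0² / 4π²)^(1/3) = 7669 km.
Altitude h = a − R = 7669 − 6371 = 1298 km.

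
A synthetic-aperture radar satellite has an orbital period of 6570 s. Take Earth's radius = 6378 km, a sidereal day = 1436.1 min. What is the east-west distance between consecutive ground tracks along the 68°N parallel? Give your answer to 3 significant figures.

1140 km

Node shift per orbit = (6570.0/86166) × 360° = 27.45°.
Equatorial spacing = 27.45 × 111.3 km/° = 3056 km.
At 68° latitude, spacing = 3056 × cos(68°) = 1145 km.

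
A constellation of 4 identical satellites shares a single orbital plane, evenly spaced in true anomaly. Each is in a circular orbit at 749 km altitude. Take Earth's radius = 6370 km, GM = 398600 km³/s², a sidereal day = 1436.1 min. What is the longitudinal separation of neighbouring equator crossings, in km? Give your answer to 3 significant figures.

694 km

Semi-major axis a = 6370 + 749 = 7119 km. Period T = 2π√(a³/μ) = 2π√(7119³/398600) = 5977.8 s = 99.63 min.
Single-satellite node shift = (5977.8/86166) × 360° = 24.98°.
With 4 satellites evenly phased, successive equator crossings are 24.98/4 = 6.244° apart.
That is 6.244 × 111.2 = 694 km at the equator.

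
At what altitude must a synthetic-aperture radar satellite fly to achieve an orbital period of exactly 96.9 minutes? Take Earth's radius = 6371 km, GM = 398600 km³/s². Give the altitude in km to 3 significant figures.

T = 96.9 min = 5814.0 s.
From T = 2π√(a³/μ): a = (μ T²/4π²)^(1/3) = (398600 × 5814.0² / 4π²)^(1/3) = 6988 km.
Altitude h = a − R = 6988 − 6371 = 617 km.

617 km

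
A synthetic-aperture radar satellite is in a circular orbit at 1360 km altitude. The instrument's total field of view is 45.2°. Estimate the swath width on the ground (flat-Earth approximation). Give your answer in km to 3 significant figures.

Half-angle = 45.2°/2 = 22.6°.
Swath width ≈ 2h·tan(θ/2) = 2 × 1360 × tan(22.6°) = 1132.2 km.

1130 km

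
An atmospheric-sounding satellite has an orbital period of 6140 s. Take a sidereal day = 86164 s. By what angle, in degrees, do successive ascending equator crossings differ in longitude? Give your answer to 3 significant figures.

During one orbit Earth rotates (6140.0 / 86164) × 360° = 25.65°.

25.7°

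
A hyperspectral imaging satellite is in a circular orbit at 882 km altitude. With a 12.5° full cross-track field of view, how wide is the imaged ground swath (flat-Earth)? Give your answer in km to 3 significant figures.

193 km

Half-angle = 12.5°/2 = 6.25°.
Swath width ≈ 2h·tan(θ/2) = 2 × 882 × tan(6.25°) = 193.2 km.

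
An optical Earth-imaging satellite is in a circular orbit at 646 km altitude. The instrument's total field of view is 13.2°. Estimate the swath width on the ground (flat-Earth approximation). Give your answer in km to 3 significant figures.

149 km

Half-angle = 13.2°/2 = 6.6°.
Swath width ≈ 2h·tan(θ/2) = 2 × 646 × tan(6.6°) = 149.5 km.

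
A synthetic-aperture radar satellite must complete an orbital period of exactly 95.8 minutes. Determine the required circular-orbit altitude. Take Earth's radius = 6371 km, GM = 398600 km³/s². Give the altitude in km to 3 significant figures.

T = 95.8 min = 5748.0 s.
From T = 2π√(a³/μ): a = (μ T²/4π²)^(1/3) = (398600 × 5748.0² / 4π²)^(1/3) = 6935 km.
Altitude h = a − R = 6935 − 6371 = 564 km.

564 km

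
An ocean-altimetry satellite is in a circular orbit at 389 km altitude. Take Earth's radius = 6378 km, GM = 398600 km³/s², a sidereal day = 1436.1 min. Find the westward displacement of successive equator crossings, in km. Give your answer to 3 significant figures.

2580 km

Semi-major axis a = 6378 + 389 = 6767 km. Period T = 2π√(a³/μ) = 2π√(6767³/398600) = 5539.9 s = 92.33 min.
During one orbit Earth rotates (5539.9 / 86166) × 360° = 23.15°.
At the equator that is 23.15° × (2π·6378/360) km/° = 23.15 × 111.3 = 2577 km.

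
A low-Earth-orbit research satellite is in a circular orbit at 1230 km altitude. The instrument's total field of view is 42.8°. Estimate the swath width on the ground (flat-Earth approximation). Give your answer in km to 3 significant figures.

964 km

Half-angle = 42.8°/2 = 21.4°.
Swath width ≈ 2h·tan(θ/2) = 2 × 1230 × tan(21.4°) = 964.1 km.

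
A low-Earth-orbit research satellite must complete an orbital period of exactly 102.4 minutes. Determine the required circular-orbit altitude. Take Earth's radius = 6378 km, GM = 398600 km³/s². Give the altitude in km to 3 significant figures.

T = 102.4 min = 6144.0 s.
From T = 2π√(a³/μ): a = (μ T²/4π²)^(1/3) = (398600 × 6144.0² / 4π²)^(1/3) = 7250 km.
Altitude h = a − R = 7250 − 6378 = 872 km.

872 km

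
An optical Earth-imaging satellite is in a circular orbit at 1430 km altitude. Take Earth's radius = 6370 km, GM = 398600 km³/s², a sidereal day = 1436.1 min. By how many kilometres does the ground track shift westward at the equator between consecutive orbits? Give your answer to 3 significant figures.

3180 km

Semi-major axis a = 6370 + 1430 = 7800 km. Period T = 2π√(a³/μ) = 2π√(7800³/398600) = 6855.7 s = 114.26 min.
During one orbit Earth rotates (6855.7 / 86166) × 360° = 28.64°.
At the equator that is 28.64° × (2π·6370/360) km/° = 28.64 × 111.2 = 3184 km.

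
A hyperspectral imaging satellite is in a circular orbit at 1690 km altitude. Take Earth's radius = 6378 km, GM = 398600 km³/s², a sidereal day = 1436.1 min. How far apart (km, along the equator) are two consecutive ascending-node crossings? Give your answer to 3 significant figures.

Semi-major axis a = 6378 + 1690 = 8068 km. Period T = 2π√(a³/μ) = 2π√(8068³/398600) = 7212.1 s = 120.20 min.
During one orbit Earth rotates (7212.1 / 86166) × 360° = 30.13°.
At the equator that is 30.13° × (2π·6378/360) km/° = 30.13 × 111.3 = 3354 km.

3350 km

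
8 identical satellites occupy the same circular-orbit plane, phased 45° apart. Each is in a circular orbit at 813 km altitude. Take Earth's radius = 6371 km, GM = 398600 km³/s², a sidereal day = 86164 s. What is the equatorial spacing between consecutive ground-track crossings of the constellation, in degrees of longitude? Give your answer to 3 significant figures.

Semi-major axis a = 6371 + 813 = 7184 km. Period T = 2π√(a³/μ) = 2π√(7184³/398600) = 6059.8 s = 101.00 min.
Single-satellite node shift = (6059.8/86164) × 360° = 25.32°.
With 8 satellites evenly phased, successive equator crossings are 25.32/8 = 3.165° apart.

3.16°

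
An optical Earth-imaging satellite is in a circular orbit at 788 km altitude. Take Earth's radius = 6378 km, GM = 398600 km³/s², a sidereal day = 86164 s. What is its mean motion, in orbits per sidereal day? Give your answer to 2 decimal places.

Semi-major axis a = 6378 + 788 = 7166 km. Period T = 2π√(a³/μ) = 2π√(7166³/398600) = 6037.1 s = 100.62 min.
Orbits per sidereal day = 86164 / 6037.1 = 14.272.

14.27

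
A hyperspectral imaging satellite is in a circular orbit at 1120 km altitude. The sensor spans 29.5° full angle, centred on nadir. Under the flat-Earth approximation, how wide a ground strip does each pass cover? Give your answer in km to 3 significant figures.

590 km

Half-angle = 29.5°/2 = 14.75°.
Swath width ≈ 2h·tan(θ/2) = 2 × 1120 × tan(14.75°) = 589.7 km.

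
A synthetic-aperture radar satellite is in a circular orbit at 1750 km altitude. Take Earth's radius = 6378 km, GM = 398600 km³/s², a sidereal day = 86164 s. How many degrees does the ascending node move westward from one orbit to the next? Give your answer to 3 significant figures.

Semi-major axis a = 6378 + 1750 = 8128 km. Period T = 2π√(a³/μ) = 2π√(8128³/398600) = 7292.7 s = 121.54 min.
During one orbit Earth rotates (7292.7 / 86164) × 360° = 30.47°.

30.5°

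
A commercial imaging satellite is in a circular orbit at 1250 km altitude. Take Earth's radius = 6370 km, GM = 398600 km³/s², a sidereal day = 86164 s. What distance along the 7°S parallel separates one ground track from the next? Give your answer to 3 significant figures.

Semi-major axis a = 6370 + 1250 = 7620 km. Period T = 2π√(a³/μ) = 2π√(7620³/398600) = 6619.8 s = 110.33 min.
Node shift per orbit = (6619.8/86164) × 360° = 27.66°.
Equatorial spacing = 27.66 × 111.2 km/° = 3075 km.
At 7° latitude, spacing = 3075 × cos(7°) = 3052 km.

3050 km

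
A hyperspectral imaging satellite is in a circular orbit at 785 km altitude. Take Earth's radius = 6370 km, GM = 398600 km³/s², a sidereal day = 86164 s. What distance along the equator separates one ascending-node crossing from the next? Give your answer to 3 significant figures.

2800 km

Semi-major axis a = 6370 + 785 = 7155 km. Period T = 2π√(a³/μ) = 2π√(7155³/398600) = 6023.2 s = 100.39 min.
During one orbit Earth rotates (6023.2 / 86164) × 360° = 25.17°.
At the equator that is 25.17° × (2π·6370/360) km/° = 25.17 × 111.2 = 2798 km.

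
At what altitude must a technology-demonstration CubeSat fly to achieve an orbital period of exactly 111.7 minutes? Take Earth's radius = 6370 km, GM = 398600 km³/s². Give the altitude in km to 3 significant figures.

T = 111.7 min = 6702.0 s.
From T = 2π√(a³/μ): a = (μ T²/4π²)^(1/3) = (398600 × 6702.0² / 4π²)^(1/3) = 7683 km.
Altitude h = a − R = 7683 − 6370 = 1313 km.

1310 km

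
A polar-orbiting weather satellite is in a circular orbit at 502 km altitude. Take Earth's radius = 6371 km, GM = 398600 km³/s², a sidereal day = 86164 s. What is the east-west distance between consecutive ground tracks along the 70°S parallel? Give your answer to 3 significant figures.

Semi-major axis a = 6371 + 502 = 6873 km. Period T = 2π√(a³/μ) = 2π√(6873³/398600) = 5670.6 s = 94.51 min.
Node shift per orbit = (5670.6/86164) × 360° = 23.69°.
Equatorial spacing = 23.69 × 111.2 km/° = 2634 km.
At 70° latitude, spacing = 2634 × cos(70°) = 901 km.

901 km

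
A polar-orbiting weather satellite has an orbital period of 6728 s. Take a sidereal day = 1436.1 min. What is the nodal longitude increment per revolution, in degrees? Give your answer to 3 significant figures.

During one orbit Earth rotates (6728.0 / 86166) × 360° = 28.11°.

28.1°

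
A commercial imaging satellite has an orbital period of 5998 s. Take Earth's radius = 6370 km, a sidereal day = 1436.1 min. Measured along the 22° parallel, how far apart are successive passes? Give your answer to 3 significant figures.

2580 km

Node shift per orbit = (5998.0/86166) × 360° = 25.06°.
Equatorial spacing = 25.06 × 111.2 km/° = 2786 km.
At 22° latitude, spacing = 2786 × cos(22°) = 2583 km.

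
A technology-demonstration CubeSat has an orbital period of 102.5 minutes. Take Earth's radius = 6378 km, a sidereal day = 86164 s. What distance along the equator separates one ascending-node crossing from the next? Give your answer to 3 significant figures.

T = 102.5 min = 6150.0 s.
During one orbit Earth rotates (6150.0 / 86164) × 360° = 25.70°.
At the equator that is 25.70° × (2π·6378/360) km/° = 25.70 × 111.3 = 2860 km.

2860 km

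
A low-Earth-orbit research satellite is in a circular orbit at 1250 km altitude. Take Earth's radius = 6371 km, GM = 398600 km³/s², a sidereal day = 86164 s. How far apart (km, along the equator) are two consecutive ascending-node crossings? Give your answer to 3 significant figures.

3080 km

Semi-major axis a = 6371 + 1250 = 7621 km. Period T = 2π√(a³/μ) = 2π√(7621³/398600) = 6621.1 s = 110.35 min.
During one orbit Earth rotates (6621.1 / 86164) × 360° = 27.66°.
At the equator that is 27.66° × (2π·6371/360) km/° = 27.66 × 111.2 = 3076 km.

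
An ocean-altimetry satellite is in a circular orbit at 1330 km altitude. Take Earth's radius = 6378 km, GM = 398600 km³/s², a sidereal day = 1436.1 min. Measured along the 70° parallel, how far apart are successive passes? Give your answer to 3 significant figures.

1070 km

Semi-major axis a = 6378 + 1330 = 7708 km. Period T = 2π√(a³/μ) = 2π√(7708³/398600) = 6734.8 s = 112.25 min.
Node shift per orbit = (6734.8/86166) × 360° = 28.14°.
Equatorial spacing = 28.14 × 111.3 km/° = 3132 km.
At 70° latitude, spacing = 3132 × cos(70°) = 1071 km.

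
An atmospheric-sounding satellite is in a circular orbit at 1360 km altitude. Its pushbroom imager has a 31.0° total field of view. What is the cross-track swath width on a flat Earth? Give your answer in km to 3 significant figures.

754 km

Half-angle = 31.0°/2 = 15.5°.
Swath width ≈ 2h·tan(θ/2) = 2 × 1360 × tan(15.5°) = 754.3 km.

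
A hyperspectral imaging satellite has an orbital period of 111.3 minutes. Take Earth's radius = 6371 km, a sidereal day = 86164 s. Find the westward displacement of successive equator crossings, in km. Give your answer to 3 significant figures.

T = 111.3 min = 6678.0 s.
During one orbit Earth rotates (6678.0 / 86164) × 360° = 27.90°.
At the equator that is 27.90° × (2π·6371/360) km/° = 27.90 × 111.2 = 3102 km.

3100 km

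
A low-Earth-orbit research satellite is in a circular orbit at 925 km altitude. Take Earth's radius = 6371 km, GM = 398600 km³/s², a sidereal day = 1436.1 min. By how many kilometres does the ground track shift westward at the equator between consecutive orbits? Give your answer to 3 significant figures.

Semi-major axis a = 6371 + 925 = 7296 km. Period T = 2π√(a³/μ) = 2π√(7296³/398600) = 6202.1 s = 103.37 min.
During one orbit Earth rotates (6202.1 / 86166) × 360° = 25.91°.
At the equator that is 25.91° × (2π·6371/360) km/° = 25.91 × 111.2 = 2881 km.

2880 km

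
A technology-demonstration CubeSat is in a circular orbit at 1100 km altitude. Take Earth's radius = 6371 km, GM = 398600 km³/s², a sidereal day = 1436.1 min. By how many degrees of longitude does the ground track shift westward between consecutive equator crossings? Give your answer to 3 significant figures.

26.9°

Semi-major axis a = 6371 + 1100 = 7471 km. Period T = 2π√(a³/μ) = 2π√(7471³/398600) = 6426.6 s = 107.11 min.
During one orbit Earth rotates (6426.6 / 86166) × 360° = 26.85°.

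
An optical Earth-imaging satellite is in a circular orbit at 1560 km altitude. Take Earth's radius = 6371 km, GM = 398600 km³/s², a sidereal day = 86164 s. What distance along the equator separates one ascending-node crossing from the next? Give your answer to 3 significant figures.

3270 km

Semi-major axis a = 6371 + 1560 = 7931 km. Period T = 2π√(a³/μ) = 2π√(7931³/398600) = 7029.2 s = 117.15 min.
During one orbit Earth rotates (7029.2 / 86164) × 360° = 29.37°.
At the equator that is 29.37° × (2π·6371/360) km/° = 29.37 × 111.2 = 3266 km.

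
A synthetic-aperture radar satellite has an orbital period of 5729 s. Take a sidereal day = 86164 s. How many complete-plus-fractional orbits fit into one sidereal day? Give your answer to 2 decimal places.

Orbits per sidereal day = 86164 / 5729.0 = 15.040.

15.04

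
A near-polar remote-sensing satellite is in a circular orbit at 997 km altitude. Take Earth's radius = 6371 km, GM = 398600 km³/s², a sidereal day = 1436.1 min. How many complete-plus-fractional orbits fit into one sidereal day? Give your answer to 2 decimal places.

Semi-major axis a = 6371 + 997 = 7368 km. Period T = 2π√(a³/μ) = 2π√(7368³/398600) = 6294.1 s = 104.90 min.
Orbits per sidereal day = 86166 / 6294.1 = 13.690.

13.69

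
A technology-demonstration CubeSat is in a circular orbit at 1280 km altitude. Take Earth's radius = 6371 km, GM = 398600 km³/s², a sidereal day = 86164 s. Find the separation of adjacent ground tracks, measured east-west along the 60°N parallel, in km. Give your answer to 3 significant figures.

1550 km

Semi-major axis a = 6371 + 1280 = 7651 km. Period T = 2π√(a³/μ) = 2π√(7651³/398600) = 6660.2 s = 111.00 min.
Node shift per orbit = (6660.2/86164) × 360° = 27.83°.
Equatorial spacing = 27.83 × 111.2 km/° = 3094 km.
At 60° latitude, spacing = 3094 × cos(60°) = 1547 km.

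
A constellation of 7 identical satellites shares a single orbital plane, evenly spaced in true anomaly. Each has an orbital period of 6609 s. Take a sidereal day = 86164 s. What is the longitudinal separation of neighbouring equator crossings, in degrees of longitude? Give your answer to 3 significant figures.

Single-satellite node shift = (6609.0/86164) × 360° = 27.61°.
With 7 satellites evenly phased, successive equator crossings are 27.61/7 = 3.945° apart.

3.94°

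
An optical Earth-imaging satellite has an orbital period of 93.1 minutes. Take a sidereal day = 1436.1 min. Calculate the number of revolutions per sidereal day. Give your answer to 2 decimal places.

T = 93.1 min = 5586.0 s.
Orbits per sidereal day = 86166 / 5586.0 = 15.425.

15.43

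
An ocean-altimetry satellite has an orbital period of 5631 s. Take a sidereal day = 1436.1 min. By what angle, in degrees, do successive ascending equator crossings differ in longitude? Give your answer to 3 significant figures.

23.5°

During one orbit Earth rotates (5631.0 / 86166) × 360° = 23.53°.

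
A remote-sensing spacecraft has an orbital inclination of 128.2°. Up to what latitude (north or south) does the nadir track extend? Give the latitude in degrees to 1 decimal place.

Retrograde orbit: the ground track reaches ±(180° − i) = ±(180 − 128.2) = ±51.8°.

51.8°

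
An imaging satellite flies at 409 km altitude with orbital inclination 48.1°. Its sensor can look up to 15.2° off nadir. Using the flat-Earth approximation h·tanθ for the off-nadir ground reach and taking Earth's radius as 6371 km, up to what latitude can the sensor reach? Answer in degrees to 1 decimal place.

49.1°

For a prograde orbit the ground track reaches latitude ±i = ±48.1°.
Sensor half-swath on the ground ≈ 409·tan(15.2°) = 111 km = 1.00° of latitude.
Maximum observable latitude ≈ 48.1 + 1.00 = 49.1°.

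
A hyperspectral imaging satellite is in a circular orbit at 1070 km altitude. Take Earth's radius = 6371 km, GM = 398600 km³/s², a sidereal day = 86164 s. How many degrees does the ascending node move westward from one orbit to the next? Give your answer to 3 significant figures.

Semi-major axis a = 6371 + 1070 = 7441 km. Period T = 2π√(a³/μ) = 2π√(7441³/398600) = 6387.9 s = 106.47 min.
During one orbit Earth rotates (6387.9 / 86164) × 360° = 26.69°.

26.7°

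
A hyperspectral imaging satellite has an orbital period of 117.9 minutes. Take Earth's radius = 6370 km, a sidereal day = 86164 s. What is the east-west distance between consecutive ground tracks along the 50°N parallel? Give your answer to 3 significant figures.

2110 km

T = 117.9 min = 7074.0 s.
Node shift per orbit = (7074.0/86164) × 360° = 29.56°.
Equatorial spacing = 29.56 × 111.2 km/° = 3286 km.
At 50° latitude, spacing = 3286 × cos(50°) = 2112 km.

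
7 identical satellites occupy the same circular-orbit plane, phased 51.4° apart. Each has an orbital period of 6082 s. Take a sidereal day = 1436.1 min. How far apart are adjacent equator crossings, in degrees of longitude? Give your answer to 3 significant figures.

3.63°

Single-satellite node shift = (6082.0/86166) × 360° = 25.41°.
With 7 satellites evenly phased, successive equator crossings are 25.41/7 = 3.630° apart.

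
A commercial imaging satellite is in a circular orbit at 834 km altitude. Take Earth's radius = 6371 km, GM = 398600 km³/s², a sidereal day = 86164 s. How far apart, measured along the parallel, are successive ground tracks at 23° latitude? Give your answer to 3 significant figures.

Semi-major axis a = 6371 + 834 = 7205 km. Period T = 2π√(a³/μ) = 2π√(7205³/398600) = 6086.4 s = 101.44 min.
Node shift per orbit = (6086.4/86164) × 360° = 25.43°.
Equatorial spacing = 25.43 × 111.2 km/° = 2828 km.
At 23° latitude, spacing = 2828 × cos(23°) = 2603 km.

2600 km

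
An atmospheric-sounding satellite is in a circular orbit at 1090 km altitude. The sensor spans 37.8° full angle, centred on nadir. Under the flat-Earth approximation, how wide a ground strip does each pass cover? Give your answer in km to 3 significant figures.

Half-angle = 37.8°/2 = 18.9°.
Swath width ≈ 2h·tan(θ/2) = 2 × 1090 × tan(18.9°) = 746.4 km.

746 km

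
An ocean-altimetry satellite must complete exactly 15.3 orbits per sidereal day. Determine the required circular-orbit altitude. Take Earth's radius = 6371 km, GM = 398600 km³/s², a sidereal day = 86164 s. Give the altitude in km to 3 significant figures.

470 km

Required period T = 86164 / 15.3 = 5631.6 s.
From T = 2π√(a³/μ): a = (μ T²/4π²)^(1/3) = (398600 × 5631.6² / 4π²)^(1/3) = 6841 km.
Altitude h = a − R = 6841 − 6371 = 470 km.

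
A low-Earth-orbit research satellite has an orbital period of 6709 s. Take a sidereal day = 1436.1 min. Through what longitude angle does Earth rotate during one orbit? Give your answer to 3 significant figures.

During one orbit Earth rotates (6709.0 / 86166) × 360° = 28.03°.

28.0°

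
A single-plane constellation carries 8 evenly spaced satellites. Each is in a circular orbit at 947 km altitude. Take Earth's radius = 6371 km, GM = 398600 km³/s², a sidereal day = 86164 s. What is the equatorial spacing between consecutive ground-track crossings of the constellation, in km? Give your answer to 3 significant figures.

362 km

Semi-major axis a = 6371 + 947 = 7318 km. Period T = 2π√(a³/μ) = 2π√(7318³/398600) = 6230.2 s = 103.84 min.
Single-satellite node shift = (6230.2/86164) × 360° = 26.03°.
With 8 satellites evenly phased, successive equator crossings are 26.03/8 = 3.254° apart.
That is 3.254 × 111.2 = 362 km at the equator.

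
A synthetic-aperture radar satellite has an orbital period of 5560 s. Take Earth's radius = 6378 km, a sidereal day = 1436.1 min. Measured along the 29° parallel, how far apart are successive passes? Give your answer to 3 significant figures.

Node shift per orbit = (5560.0/86166) × 360° = 23.23°.
Equatorial spacing = 23.23 × 111.3 km/° = 2586 km.
At 29° latitude, spacing = 2586 × cos(29°) = 2262 km.

2260 km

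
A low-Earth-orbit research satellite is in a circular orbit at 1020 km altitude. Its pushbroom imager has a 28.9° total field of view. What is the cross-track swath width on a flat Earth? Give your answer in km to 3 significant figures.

526 km

Half-angle = 28.9°/2 = 14.45°.
Swath width ≈ 2h·tan(θ/2) = 2 × 1020 × tan(14.45°) = 525.7 km.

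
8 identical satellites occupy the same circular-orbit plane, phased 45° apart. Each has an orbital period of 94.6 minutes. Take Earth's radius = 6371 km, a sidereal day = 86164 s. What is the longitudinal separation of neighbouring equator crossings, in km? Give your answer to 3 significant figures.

330 km

T = 94.6 min = 5676.0 s.
Single-satellite node shift = (5676.0/86164) × 360° = 23.71°.
With 8 satellites evenly phased, successive equator crossings are 23.71/8 = 2.964° apart.
That is 2.964 × 111.2 = 330 km at the equator.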